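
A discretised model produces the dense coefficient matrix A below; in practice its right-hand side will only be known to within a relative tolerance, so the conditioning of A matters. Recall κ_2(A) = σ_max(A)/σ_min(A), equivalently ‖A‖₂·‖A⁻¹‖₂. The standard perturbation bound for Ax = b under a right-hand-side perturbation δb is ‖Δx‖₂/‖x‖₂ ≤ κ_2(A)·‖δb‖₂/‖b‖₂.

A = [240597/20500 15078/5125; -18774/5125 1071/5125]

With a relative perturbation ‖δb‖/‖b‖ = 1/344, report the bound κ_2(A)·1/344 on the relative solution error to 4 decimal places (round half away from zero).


0.0349

form AᵀA = [101642121/672400 567567/16810; 567567/16810 365589/42025] with trace 12789/80 and determinant 1750329/10000
solving λ² − 12789/80·λ + 1750329/10000 = 0 gives λ = 3969/25, 441/400
κ = σ_max/σ_min = (63/5)/(21/20) = 12.0000
bound on ‖Δx‖/‖x‖: κ·ε = 12.0000·1/344 = 0.0349


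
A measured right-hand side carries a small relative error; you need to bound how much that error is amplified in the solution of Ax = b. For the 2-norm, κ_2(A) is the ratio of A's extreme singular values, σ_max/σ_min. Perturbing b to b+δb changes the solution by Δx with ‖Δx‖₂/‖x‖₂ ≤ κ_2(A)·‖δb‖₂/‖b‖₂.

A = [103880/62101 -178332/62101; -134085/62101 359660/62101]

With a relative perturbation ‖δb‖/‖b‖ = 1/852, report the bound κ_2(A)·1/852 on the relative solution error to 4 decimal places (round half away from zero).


form AᵀA = [99549625/13344409 -230969340/13344409; -230969340/13344409 557638816/13344409] with trace 3888689/78961 and determinant 960400/78961
solving λ² − 3888689/78961·λ + 960400/78961 = 0 gives λ = 49, 19600/78961
so κ_2 = √(49 / (19600/78961)) = 14.0500
bound on ‖Δx‖/‖x‖: κ·ε = 14.0500·1/852 = 0.0165

0.0165


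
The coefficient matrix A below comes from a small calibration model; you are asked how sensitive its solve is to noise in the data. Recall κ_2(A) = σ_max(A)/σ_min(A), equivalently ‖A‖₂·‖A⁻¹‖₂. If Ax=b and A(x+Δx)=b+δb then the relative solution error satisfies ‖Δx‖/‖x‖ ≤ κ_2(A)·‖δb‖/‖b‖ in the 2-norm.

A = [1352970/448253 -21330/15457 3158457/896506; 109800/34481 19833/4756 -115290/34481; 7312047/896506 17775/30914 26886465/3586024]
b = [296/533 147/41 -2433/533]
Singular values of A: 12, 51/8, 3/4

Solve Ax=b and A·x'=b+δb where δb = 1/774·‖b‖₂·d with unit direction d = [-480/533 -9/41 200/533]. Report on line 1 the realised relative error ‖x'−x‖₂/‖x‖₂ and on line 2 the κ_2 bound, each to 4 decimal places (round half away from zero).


0.0025
0.0207

from the listed singular values, σ₁ = 12, σ_n = 3/4
κ = σ_max/σ_min = 12/(3/4) = 16.0000
worst-case relative error ≤ 16.0000 × 1/774 = 0.0207
solve Ax = b  →  x = [1.8961 -2.5720 -2.4743]
2-norm of b is 5.8310; of x, 4.0414
δb = ε·‖b‖·d = [-0.0068 -0.0017 0.0028]; solving A·Δx = δb gives ‖Δx‖ = 0.0100
dividing the unrounded norms, ‖Δx‖/‖x‖ = 0.0025
tightness: 0.0025 against a bound of 0.0207 (unrounded ratio ≈ 0.1202)


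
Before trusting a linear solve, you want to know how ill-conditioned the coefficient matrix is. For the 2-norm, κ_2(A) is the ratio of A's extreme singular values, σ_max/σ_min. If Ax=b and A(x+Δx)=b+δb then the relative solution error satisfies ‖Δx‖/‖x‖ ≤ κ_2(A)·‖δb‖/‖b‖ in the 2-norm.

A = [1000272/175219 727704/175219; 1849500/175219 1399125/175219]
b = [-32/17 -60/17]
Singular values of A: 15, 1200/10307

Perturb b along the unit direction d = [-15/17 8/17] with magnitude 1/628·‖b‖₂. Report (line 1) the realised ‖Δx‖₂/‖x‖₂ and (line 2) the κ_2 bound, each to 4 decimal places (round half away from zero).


0.2052
0.2052

from the listed singular values, σ₁ = 15, σ_n = 1200/10307
condition number: 15 ÷ (1200/10307) = 128.8375
worst-case relative error ≤ 128.8375 × 1/628 = 0.2052
solve Ax = b  →  x = [-0.2133 -0.1600]
‖b‖₂ = 4.0000 and ‖x‖₂ = 0.2667
δb = ε·‖b‖·d = [-0.0056 0.0030]; solving A·Δx = δb gives ‖Δx‖ = 0.0547
relative error = 0.2052
so the bound is sharp here: realised error equals the bound


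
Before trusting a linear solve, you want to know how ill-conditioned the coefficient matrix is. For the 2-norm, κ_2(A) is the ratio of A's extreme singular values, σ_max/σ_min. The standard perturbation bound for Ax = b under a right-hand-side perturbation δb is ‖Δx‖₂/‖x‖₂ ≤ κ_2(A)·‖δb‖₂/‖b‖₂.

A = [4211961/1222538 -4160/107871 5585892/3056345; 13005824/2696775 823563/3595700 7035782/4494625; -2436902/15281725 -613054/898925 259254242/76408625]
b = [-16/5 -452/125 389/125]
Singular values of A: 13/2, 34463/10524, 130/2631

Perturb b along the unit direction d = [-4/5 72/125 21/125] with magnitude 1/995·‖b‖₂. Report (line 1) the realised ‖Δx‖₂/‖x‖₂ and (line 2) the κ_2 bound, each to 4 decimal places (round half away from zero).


largest singular value 13/2, smallest 130/2631
condition number: (13/2) ÷ (130/2631) = 131.5500
perturbation bound = 131.5500·1/995 = 0.1322
solve Ax = b  →  x = [-3.1944 19.4767 4.6818]
‖b‖ = 5.7446, ‖x‖ = 20.2846
δb = ε·‖b‖·d = [-0.0046 0.0033 0.0010]; solving A·Δx = δb gives ‖Δx‖ = 0.1168
realised ‖Δx‖/‖x‖ = 0.0058
so the bound overstates the realised error by a factor of ≈ 22.9522 (computed from the unrounded values)

0.0058
0.1322


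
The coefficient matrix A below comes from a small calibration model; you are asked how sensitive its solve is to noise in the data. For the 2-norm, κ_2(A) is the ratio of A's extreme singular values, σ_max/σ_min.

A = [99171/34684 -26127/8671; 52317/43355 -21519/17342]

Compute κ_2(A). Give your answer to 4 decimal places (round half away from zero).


230.0000

form AᵀA = [1713995721/177955600 -89981199/8897780; -89981199/8897780 18896733/1779556] with trace 4284981/211600 and determinant 6561/846400
eigenvalues of AᵀA: λ = (tr ± √(tr²−4·det))/2 = 81/4, 81/211600
κ_2(A) = √(λ_max/λ_min) = √((81/4) / (81/211600)) = 230.0000


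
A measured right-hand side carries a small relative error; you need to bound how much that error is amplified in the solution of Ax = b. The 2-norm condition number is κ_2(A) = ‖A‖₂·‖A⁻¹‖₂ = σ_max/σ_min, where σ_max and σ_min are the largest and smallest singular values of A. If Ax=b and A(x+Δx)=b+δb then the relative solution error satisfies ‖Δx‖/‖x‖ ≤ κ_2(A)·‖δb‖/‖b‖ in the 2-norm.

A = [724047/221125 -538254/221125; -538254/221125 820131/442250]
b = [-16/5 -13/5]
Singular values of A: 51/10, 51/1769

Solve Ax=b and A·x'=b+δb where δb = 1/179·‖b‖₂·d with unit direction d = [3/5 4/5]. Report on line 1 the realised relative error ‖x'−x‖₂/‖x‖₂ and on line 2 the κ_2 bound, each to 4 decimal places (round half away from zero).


from the listed singular values, σ₁ = 51/10, σ_n = 51/1769
κ_2(A) = (51/10) / (51/1769) = 176.9000
perturbation bound = 176.9000·1/179 = 0.9883
solve Ax = b  →  x = [-83.4039 -110.8784]
‖b‖ = 4.1231, ‖x‖ = 138.7452
re-solving with b+δb shifts x by Δx of norm 0.7990
dividing the unrounded norms, ‖Δx‖/‖x‖ = 0.0058
so the bound overstates the realised error by a factor of ≈ 171.6184 (computed from the unrounded values)

0.0058
0.9883


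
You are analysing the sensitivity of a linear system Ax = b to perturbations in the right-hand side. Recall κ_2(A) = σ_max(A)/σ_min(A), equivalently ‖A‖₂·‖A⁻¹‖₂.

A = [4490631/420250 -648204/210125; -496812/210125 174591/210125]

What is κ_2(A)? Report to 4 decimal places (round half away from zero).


82.0000

AᵀA = [12583614177/105062500 -917407134/26265625; -917407134/26265625 268084737/26265625]; tr = 873981/6724, det = 10556001/4202500
λ_max, λ_min = (873981/6724 ± √477117828522729/28257610000)/2 = 3249/25, 3249/168100
κ_2(A) = √(λ_max/λ_min) = √((3249/25) / (3249/168100)) = 82.0000


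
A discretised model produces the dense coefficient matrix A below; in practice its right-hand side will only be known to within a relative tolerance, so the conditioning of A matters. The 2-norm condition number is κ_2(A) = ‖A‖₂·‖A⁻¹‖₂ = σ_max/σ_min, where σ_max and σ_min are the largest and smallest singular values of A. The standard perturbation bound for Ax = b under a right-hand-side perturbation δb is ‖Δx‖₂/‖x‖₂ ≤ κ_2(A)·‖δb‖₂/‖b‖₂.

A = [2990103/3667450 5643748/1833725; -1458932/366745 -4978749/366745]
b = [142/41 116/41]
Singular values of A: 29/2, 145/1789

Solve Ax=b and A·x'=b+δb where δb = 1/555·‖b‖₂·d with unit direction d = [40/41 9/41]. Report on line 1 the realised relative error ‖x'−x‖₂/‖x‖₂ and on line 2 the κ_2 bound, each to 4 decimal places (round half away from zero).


from the listed singular values, σ₁ = 29/2, σ_n = 145/1789
κ_2(A) = (29/2) / (145/1789) = 178.9000
perturbation bound = 178.9000·1/555 = 0.3223
solve Ax = b  →  x = [-47.4163 13.6861]
‖b‖₂ = 4.4721 and ‖x‖₂ = 49.3519
Δx = A⁻¹·δb where δb = 1/555·4.4721·d; ‖Δx‖ = 0.0994
realised ‖Δx‖/‖x‖ = 0.0020
so the bound overstates the realised error by a factor of ≈ 160.0136 (computed from the unrounded values)

0.0020
0.3223


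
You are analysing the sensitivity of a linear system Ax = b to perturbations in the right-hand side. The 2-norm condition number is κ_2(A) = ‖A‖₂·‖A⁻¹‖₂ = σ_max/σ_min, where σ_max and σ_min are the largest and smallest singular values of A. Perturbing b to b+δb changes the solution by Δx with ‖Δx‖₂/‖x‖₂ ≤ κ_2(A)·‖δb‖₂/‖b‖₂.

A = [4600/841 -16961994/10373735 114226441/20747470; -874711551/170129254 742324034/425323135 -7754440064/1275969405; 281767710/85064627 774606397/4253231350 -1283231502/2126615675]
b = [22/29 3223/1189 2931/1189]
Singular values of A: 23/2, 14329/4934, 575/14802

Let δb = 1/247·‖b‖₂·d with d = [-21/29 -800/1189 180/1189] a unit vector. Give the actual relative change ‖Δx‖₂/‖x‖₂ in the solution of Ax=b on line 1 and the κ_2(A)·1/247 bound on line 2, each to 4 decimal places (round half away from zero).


from the listed singular values, σ₁ = 23/2, σ_n = 575/14802
κ_2(A) = (23/2) / (575/14802) = 296.0400
bound on ‖Δx‖/‖x‖: κ·ε = 296.0400·1/247 = 1.1985
solve Ax = b  →  x = [0.6881 -49.2087 -15.1602]
‖b‖ = 3.7417, ‖x‖ = 51.4957
δb = ε·‖b‖·d = [-0.0110 -0.0102 0.0023]; solving A·Δx = δb gives ‖Δx‖ = 0.3900
realised ‖Δx‖/‖x‖ = 0.0076
so the bound overstates the realised error by a factor of ≈ 158.2721 (computed from the unrounded values)

0.0076
1.1985


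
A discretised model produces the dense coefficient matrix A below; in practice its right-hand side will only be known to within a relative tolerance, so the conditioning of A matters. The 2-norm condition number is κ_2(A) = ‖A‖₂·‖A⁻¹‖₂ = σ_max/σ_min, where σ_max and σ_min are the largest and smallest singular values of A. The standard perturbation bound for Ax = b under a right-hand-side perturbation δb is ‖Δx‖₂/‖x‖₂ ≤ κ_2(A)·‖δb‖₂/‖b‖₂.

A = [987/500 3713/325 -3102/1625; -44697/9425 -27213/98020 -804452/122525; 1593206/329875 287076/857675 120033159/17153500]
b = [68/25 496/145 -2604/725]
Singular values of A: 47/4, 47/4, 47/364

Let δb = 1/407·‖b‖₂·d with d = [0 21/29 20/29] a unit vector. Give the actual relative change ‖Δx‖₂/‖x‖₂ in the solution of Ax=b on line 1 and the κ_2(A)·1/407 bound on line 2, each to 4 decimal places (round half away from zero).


0.2236
0.2236

largest singular value 47/4, smallest 47/364
κ = σ_max/σ_min = (47/4)/(47/364) = 91.0000
perturbation bound = 91.0000·1/407 = 0.2236
solve Ax = b  →  x = [-0.2043 0.2095 -0.3823]
‖b‖ = 5.6569, ‖x‖ = 0.4814
re-solving with b+δb shifts x by Δx of norm 0.1076
dividing the unrounded norms, ‖Δx‖/‖x‖ = 0.2236
tightness: 0.2236 against a bound of 0.2236; the bound is attained (ratio 1)


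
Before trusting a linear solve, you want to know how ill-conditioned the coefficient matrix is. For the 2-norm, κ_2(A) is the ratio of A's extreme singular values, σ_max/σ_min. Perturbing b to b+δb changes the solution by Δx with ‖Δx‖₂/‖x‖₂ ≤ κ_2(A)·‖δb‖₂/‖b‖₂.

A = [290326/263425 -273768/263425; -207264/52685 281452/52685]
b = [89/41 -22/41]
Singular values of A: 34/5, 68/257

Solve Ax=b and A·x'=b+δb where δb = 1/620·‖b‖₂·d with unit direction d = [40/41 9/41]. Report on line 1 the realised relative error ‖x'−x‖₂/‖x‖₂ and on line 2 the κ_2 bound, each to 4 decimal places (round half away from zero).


σ_max = 34/5, σ_min = 68/257
condition number: (34/5) ÷ (68/257) = 25.7000
worst-case relative error ≤ 25.7000 × 1/620 = 0.0415
solve Ax = b  →  x = [6.1353 4.4176]
2-norm of b is 2.2361; of x, 7.5603
with δb = [0.0035 0.0008], A·Δx = δb → ‖Δx‖ = 0.0136
relative error = 0.0018
so the bound overstates the realised error by a factor of ≈ 22.9911 (computed from the unrounded values)

0.0018
0.0415


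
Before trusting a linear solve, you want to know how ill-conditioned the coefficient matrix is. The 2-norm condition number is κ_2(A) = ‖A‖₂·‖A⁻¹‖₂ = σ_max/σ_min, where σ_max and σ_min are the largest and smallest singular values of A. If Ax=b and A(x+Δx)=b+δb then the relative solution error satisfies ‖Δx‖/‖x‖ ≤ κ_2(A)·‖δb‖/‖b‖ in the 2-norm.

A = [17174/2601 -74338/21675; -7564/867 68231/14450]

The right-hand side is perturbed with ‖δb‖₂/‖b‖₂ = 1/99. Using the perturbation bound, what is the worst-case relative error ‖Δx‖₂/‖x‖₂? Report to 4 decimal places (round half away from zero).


1.2364

AᵀA = [809873140/6765201 -719825518/11275335; -719825518/11275335 2560151089/75168900]; tr = 359960809/2340900, det = 923521/585225
eigenvalues of AᵀA: λ = (tr ± √(tr²−4·det))/2 = 3844/25, 961/93636
κ = σ_max/σ_min = (62/5)/(31/306) = 122.4000
bound on ‖Δx‖/‖x‖: κ·ε = 122.4000·1/99 = 1.2364


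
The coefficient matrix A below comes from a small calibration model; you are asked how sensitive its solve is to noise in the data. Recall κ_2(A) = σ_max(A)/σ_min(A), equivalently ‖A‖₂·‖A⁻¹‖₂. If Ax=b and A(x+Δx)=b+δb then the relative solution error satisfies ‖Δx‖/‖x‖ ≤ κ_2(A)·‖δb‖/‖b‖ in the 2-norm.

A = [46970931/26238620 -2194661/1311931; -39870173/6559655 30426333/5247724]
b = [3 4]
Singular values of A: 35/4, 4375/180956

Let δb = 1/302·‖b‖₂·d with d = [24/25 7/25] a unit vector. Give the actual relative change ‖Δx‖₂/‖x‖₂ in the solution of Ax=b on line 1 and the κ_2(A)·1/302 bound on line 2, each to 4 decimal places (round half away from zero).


0.0041
1.1984

largest singular value 35/4, smallest 4375/180956
κ_2(A) = (35/4) / (4375/180956) = 361.9120
worst-case relative error ≤ 361.9120 × 1/302 = 1.1984
solve Ax = b  →  x = [113.8521 120.0418]
‖b‖₂ = 5.0000 and ‖x‖₂ = 165.4458
Δx = A⁻¹·δb where δb = 1/302·5.0000·d; ‖Δx‖ = 0.6848
relative error = 0.0041
realised/bound (from unrounded values) ≈ 0.0035


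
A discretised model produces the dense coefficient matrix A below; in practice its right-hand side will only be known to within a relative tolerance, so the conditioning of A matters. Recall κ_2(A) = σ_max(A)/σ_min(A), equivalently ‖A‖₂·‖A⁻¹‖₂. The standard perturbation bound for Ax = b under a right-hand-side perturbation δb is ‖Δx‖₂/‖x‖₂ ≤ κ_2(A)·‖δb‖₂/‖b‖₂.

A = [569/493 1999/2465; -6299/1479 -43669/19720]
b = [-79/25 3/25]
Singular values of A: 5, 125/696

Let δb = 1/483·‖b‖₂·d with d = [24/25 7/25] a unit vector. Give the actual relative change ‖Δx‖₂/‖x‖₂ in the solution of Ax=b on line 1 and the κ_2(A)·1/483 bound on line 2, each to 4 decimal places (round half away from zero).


0.0022
0.0576

largest singular value 5, smallest 125/696
condition number: 5 ÷ (125/696) = 27.8400
bound on ‖Δx‖/‖x‖: κ·ε = 27.8400·1/483 = 0.0576
solve Ax = b  →  x = [7.6842 -14.8329]
2-norm of b is 3.1623; of x, 16.7052
re-solving with b+δb shifts x by Δx of norm 0.0365
realised ‖Δx‖/‖x‖ = 0.0022
so the bound overstates the realised error by a factor of ≈ 26.4132 (computed from the unrounded values)


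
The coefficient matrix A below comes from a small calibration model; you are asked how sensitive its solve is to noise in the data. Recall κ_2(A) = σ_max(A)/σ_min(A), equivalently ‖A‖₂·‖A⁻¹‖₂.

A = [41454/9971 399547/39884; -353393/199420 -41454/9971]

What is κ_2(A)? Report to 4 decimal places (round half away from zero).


form AᵀA = [4806273721/235315600 144177012/2941445; 144177012/2941445 1107294385/9412624] with trace 96120217/696200 and determinant 4879681/22278400
char-poly roots: 2209/16 and 2209/1392400
κ_2(A) = √(λ_max/λ_min) = √((2209/16) / (2209/1392400)) = 295.0000

295.0000


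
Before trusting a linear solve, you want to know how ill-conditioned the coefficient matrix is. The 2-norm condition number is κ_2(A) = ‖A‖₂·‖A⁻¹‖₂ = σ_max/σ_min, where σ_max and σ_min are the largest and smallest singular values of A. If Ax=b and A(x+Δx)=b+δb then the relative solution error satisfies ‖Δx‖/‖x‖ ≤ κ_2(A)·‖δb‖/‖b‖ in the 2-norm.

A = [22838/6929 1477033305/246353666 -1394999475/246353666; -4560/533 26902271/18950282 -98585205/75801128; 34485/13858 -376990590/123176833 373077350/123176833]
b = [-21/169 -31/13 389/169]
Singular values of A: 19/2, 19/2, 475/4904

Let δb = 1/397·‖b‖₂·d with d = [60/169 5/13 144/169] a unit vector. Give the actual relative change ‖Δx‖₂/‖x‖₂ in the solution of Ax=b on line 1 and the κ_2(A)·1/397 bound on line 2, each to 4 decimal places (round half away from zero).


σ_max = 19/2, σ_min = 475/4904
κ_2(A) = (19/2) / (475/4904) = 98.0800
bound on ‖Δx‖/‖x‖: κ·ε = 98.0800·1/397 = 0.2471
solve Ax = b  →  x = [0.2850 6.9956 7.5948]
‖b‖₂ = 3.3166 and ‖x‖₂ = 10.3296
Δx = A⁻¹·δb where δb = 1/397·3.3166·d; ‖Δx‖ = 0.0863
realised ‖Δx‖/‖x‖ = 0.0083
so the bound overstates the realised error by a factor of ≈ 29.5876 (computed from the unrounded values)

0.0083
0.2471


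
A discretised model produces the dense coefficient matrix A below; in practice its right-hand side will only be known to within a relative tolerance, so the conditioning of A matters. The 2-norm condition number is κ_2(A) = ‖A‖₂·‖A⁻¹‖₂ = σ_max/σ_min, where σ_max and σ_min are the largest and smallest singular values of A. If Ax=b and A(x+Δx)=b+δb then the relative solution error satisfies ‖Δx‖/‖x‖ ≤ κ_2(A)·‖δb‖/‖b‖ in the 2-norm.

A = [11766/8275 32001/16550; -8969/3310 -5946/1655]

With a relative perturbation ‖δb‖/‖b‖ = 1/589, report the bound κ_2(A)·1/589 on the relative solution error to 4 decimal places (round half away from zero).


0.3372

M = AᵀA = [2564829049/273902500 854882808/68475625; 854882808/68475625 4559555601/273902500]. tr(M)=142487693/5478050, det(M)=751689/43824400
λ_max, λ_min = (142487693/5478050 ± √5075170940374756/7502257950625)/2 = 2601/100, 289/438244
so κ_2 = √((2601/100) / (289/438244)) = 198.6000
κ_2(A)·‖δb‖/‖b‖ = 0.3372


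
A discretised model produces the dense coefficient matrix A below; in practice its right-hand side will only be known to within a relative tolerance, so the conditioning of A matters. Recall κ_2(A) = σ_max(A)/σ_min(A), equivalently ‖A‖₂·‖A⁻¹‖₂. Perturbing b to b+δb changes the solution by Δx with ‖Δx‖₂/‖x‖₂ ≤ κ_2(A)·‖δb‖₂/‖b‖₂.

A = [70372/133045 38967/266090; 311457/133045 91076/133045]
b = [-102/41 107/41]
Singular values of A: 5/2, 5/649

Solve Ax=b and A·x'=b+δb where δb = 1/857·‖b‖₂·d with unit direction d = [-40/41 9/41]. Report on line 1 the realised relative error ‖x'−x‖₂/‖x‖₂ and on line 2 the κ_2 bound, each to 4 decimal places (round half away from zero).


σ_max = 5/2, σ_min = 5/649
condition number: (5/2) ÷ (5/649) = 324.5000
perturbation bound = 324.5000·1/857 = 0.3786
solve Ax = b  →  x = [-108.2640 374.0480]
2-norm of b is 3.6056; of x, 389.4008
with δb = [-0.0041 0.0009], A·Δx = δb → ‖Δx‖ = 0.5461
dividing the unrounded norms, ‖Δx‖/‖x‖ = 0.0014
so the bound overstates the realised error by a factor of ≈ 270.0009 (computed from the unrounded values)

0.0014
0.3786


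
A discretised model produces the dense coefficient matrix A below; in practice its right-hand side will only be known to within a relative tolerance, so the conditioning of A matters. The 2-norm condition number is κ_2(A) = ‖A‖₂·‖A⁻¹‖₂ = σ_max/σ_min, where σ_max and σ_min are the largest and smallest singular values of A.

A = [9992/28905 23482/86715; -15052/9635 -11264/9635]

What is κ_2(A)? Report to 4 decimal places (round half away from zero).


AᵀA = [50896/19881 114512/59643; 114512/59643 257668/178929]; tr = 715732/178929, det = 64/178929
λ_max, λ_min = (715732/178929 ± √512226490000/32015587041)/2 = 4, 16/178929
κ_2(A) = √(λ_max/λ_min) = √(4 / (16/178929)) = 211.5000

211.5000


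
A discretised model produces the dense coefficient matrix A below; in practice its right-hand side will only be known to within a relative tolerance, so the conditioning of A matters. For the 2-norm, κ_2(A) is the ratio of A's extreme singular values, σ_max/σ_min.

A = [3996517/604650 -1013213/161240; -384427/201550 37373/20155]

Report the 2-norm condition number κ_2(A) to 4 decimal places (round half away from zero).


AᵀA = [13841764157/292481298 -35153084365/779950128; -35153084365/779950128 44639680625/1039933504]; tr = 1004391889/11128896, det = 3258025/44515584
eigenvalues of AᵀA: λ = (tr ± √(tr²−4·det))/2 = 361/4, 9025/11128896
so κ_2 = √((361/4) / (9025/11128896)) = 333.6000

333.6000


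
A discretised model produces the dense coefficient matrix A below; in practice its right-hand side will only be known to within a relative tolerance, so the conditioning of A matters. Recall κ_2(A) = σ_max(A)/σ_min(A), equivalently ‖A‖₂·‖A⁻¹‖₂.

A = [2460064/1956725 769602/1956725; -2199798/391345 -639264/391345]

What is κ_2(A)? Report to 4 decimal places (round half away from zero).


AᵀA = [75567933316/2277675625 22040191488/2277675625; 22040191488/2277675625 6429951684/2277675625]; tr = 131196616/3644281, det = 90000/3644281
solving λ² − 131196616/3644281·λ + 90000/3644281 = 0 gives λ = 36, 2500/3644281
κ = σ_max/σ_min = 6/(50/1909) = 229.0800

229.0800


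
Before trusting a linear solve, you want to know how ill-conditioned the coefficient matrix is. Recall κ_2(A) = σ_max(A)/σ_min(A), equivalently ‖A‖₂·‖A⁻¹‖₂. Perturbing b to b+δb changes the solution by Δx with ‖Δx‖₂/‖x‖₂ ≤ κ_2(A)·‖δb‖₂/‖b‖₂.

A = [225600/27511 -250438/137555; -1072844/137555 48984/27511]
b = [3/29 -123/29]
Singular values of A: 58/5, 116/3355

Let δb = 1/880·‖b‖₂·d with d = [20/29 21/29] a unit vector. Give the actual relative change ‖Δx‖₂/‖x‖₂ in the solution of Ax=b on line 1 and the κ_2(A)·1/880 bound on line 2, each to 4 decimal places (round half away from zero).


0.0016
0.3813

largest singular value 58/5, smallest 116/3355
κ_2(A) = (58/5) / (116/3355) = 335.5000
κ_2(A)·‖δb‖/‖b‖ = 0.3813
solve Ax = b  →  x = [-18.7942 -84.7077]
‖b‖₂ = 4.2426 and ‖x‖₂ = 86.7676
re-solving with b+δb shifts x by Δx of norm 0.1394
dividing the unrounded norms, ‖Δx‖/‖x‖ = 0.0016
tightness: 0.0016 against a bound of 0.3813 (unrounded ratio ≈ 0.0042)


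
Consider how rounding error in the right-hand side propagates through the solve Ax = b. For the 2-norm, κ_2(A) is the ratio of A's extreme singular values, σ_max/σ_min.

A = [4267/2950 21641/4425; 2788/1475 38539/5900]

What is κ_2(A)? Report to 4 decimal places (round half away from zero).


form AᵀA = [9859813/1740500 50702449/2610750; 50702449/2610750 4172123357/62658000] with trace 36216613/501264 and determinant 83521/2005056
λ_max, λ_min = (36216613/501264 ± √1311601191121225/251265597696)/2 = 289/4, 289/501264
so κ_2 = √((289/4) / (289/501264)) = 354.0000

354.0000


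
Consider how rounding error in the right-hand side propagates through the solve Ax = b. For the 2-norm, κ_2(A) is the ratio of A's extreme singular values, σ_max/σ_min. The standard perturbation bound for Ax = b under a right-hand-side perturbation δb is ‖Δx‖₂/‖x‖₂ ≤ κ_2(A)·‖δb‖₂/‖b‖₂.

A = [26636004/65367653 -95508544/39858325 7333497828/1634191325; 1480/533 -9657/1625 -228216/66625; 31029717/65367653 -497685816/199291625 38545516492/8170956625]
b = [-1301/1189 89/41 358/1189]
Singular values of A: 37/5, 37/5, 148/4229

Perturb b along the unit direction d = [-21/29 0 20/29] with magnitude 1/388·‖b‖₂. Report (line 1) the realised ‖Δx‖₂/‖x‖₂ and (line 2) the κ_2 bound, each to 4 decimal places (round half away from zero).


from the listed singular values, σ₁ = 37/5, σ_n = 148/4229
condition number: (37/5) ÷ (148/4229) = 211.4500
worst-case relative error ≤ 211.4500 × 1/388 = 0.5450
solve Ax = b  →  x = [26.4802 10.3489 2.8777]
‖b‖₂ = 2.4495 and ‖x‖₂ = 28.5759
Δx = A⁻¹·δb where δb = 1/388·2.4495·d; ‖Δx‖ = 0.1804
dividing the unrounded norms, ‖Δx‖/‖x‖ = 0.0063
realised/bound (from unrounded values) ≈ 0.0116

0.0063
0.5450


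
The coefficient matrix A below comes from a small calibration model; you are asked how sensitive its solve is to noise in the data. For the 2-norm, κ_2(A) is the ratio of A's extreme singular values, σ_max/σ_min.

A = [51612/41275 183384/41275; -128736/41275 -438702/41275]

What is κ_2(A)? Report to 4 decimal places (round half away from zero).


254.0000

M = AᵀA = [22765392/2016125 78037344/2016125; 78037344/2016125 267561108/2016125]. tr(M)=2322612/16129, det(M)=5184/16129
char-poly roots: 144 and 36/16129
so κ_2 = √(144 / (36/16129)) = 254.0000


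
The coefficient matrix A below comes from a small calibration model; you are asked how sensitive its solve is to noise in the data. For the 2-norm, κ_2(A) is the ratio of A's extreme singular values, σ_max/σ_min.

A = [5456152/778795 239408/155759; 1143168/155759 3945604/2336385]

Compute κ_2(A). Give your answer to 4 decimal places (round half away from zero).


form AᵀA = [74245447744/721191025 668190848/28847641; 668190848/28847641 33845343376/6490719225] with trace 417640912/3861225 and determinant 29246464/96530625
solving λ² − 417640912/3861225·λ + 29246464/96530625 = 0 gives λ = 2704/25, 10816/3861225
so κ_2 = √((2704/25) / (10816/3861225)) = 196.5000

196.5000


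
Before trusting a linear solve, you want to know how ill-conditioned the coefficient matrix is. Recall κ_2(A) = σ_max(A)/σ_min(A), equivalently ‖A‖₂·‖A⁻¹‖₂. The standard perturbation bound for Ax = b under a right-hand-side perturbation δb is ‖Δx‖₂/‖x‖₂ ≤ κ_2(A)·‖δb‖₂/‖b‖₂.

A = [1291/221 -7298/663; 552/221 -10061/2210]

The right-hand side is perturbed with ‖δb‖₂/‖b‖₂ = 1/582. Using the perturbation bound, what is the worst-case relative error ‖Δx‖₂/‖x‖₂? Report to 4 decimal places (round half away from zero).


form AᵀA = [11665/289 -328042/4335; -328042/4335 36905881/260100] with trace 164029/900 and determinant 81/100
char-poly roots: 729/4 and 1/225
κ_2(A) = √(λ_max/λ_min) = √((729/4) / (1/225)) = 202.5000
bound on ‖Δx‖/‖x‖: κ·ε = 202.5000·1/582 = 0.3479

0.3479


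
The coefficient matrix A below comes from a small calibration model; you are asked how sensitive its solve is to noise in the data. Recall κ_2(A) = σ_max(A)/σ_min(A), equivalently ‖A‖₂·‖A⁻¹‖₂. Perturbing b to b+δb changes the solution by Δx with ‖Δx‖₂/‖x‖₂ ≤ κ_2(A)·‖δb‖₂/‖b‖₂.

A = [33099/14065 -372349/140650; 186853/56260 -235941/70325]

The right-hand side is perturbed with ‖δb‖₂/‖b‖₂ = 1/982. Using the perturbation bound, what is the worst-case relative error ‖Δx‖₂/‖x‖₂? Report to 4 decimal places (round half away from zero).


0.0395

AᵀA = [2097709777/126607504 -2749401711/158259380; -2749401711/158259380 14452655989/791296900]; tr = 131097941/3763600, det = 12117361/15054400
λ_max, λ_min = (131097941/3763600 ± √17141065234579881/14164684960000)/2 = 3481/100, 3481/150544
κ = σ_max/σ_min = (59/10)/(59/388) = 38.8000
perturbation bound = 38.8000·1/982 = 0.0395


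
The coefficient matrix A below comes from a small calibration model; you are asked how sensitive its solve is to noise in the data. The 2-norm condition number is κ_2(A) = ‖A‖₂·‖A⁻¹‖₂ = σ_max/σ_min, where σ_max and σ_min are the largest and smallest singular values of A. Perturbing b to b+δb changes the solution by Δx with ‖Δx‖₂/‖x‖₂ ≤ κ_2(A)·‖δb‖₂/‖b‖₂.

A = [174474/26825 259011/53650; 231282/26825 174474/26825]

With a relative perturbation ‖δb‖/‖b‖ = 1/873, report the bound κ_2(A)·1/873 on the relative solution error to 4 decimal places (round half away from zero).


0.3073

AᵀA = [3357301608/28783225 2517921531/28783225; 2517921531/28783225 7554056193/115132900]; tr = 839330505/4605316, det = 531441/1151329
eigenvalues of AᵀA: λ = (tr ± √(tr²−4·det))/2 = 729/4, 2916/1151329
κ = σ_max/σ_min = (27/2)/(54/1073) = 268.2500
bound on ‖Δx‖/‖x‖: κ·ε = 268.2500·1/873 = 0.3073


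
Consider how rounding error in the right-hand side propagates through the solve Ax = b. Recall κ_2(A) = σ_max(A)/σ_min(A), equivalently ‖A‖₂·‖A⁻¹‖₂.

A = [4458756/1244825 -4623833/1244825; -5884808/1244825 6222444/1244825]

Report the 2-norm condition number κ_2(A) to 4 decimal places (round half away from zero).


M = AᵀA = [2180458810576/61983571225 -91575090180/2479342849; -91575090180/2479342849 2403945637801/61983571225]. tr(M)=5451134897/73702225, det(M)=218803264/1842555625
λ_max, λ_min = (5451134897/73702225 ± √47539666334893041/8691228751921)/2 = 1849/25, 118336/73702225
σ_max=√(1849/25)=(43/5), σ_min=√(118336/73702225)=(344/8585) → κ = 214.6250

214.6250


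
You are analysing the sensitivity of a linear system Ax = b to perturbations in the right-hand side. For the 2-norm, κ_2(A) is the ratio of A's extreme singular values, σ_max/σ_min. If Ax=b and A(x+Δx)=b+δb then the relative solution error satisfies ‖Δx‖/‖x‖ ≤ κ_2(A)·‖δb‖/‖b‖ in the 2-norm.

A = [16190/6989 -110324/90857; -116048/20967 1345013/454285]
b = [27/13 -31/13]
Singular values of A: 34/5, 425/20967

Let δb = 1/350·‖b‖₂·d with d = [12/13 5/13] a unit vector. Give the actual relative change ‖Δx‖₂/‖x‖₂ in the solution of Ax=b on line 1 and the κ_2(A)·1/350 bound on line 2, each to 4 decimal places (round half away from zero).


σ_max = 34/5, σ_min = 425/20967
κ_2(A) = (34/5) / (425/20967) = 335.4720
worst-case relative error ≤ 335.4720 × 1/350 = 0.9585
solve Ax = b  →  x = [23.6053 43.3225]
‖b‖ = 3.1623, ‖x‖ = 49.3361
with δb = [0.0083 0.0035], A·Δx = δb → ‖Δx‖ = 0.4457
dividing the unrounded norms, ‖Δx‖/‖x‖ = 0.0090
tightness: 0.0090 against a bound of 0.9585 (unrounded ratio ≈ 0.0094)

0.0090
0.9585


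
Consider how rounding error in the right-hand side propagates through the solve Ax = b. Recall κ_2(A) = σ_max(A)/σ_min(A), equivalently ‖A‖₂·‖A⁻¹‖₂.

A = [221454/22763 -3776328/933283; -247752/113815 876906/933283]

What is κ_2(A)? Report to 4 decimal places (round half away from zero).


350.2000

AᵀA = [1287427906404/12953854225 -107284632192/2590770845; -107284632192/2590770845 8940878820/518154169]; tr = 8940531816/76650025, det = 8503056/76650025
solving λ² − 8940531816/76650025·λ + 8503056/76650025 = 0 gives λ = 2916/25, 2916/3066001
so κ_2 = √((2916/25) / (2916/3066001)) = 350.2000


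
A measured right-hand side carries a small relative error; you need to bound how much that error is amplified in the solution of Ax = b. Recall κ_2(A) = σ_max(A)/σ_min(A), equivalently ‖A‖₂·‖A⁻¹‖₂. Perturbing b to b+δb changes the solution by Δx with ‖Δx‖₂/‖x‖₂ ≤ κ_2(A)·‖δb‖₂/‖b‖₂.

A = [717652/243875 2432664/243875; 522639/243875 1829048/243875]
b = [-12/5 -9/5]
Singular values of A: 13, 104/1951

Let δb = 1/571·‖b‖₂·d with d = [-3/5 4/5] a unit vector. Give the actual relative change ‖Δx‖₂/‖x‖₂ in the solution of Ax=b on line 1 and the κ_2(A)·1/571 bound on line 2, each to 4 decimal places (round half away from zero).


from the listed singular values, σ₁ = 13, σ_n = 104/1951
κ_2(A) = 13 / (104/1951) = 243.8750
bound on ‖Δx‖/‖x‖: κ·ε = 243.8750·1/571 = 0.4271
solve Ax = b  →  x = [-0.0646 -0.2215]
2-norm of b is 3.0000; of x, 0.2308
δb = ε·‖b‖·d = [-0.0032 0.0042]; solving A·Δx = δb gives ‖Δx‖ = 0.0986
dividing the unrounded norms, ‖Δx‖/‖x‖ = 0.4271
tightness: 0.4271 against a bound of 0.4271; the bound is attained (ratio 1)

0.4271
0.4271


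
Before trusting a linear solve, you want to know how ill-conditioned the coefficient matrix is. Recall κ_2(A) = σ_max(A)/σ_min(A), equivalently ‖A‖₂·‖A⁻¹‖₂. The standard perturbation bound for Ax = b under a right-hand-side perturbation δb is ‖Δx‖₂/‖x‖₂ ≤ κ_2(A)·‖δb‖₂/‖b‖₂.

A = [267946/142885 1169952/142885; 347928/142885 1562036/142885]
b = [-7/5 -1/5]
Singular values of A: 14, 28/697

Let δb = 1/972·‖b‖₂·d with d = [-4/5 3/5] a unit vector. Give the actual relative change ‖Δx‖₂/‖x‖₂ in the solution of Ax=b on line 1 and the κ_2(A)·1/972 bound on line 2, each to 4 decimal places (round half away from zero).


0.0015
0.3585

σ_max = 14, σ_min = 28/697
condition number: 14 ÷ (28/697) = 348.5000
bound on ‖Δx‖/‖x‖: κ·ε = 348.5000·1/972 = 0.3585
solve Ax = b  →  x = [-24.3014 5.3946]
2-norm of b is 1.4142; of x, 24.8930
Δx = A⁻¹·δb where δb = 1/972·1.4142·d; ‖Δx‖ = 0.0362
realised ‖Δx‖/‖x‖ = 0.0015
realised/bound (from unrounded values) ≈ 0.0041


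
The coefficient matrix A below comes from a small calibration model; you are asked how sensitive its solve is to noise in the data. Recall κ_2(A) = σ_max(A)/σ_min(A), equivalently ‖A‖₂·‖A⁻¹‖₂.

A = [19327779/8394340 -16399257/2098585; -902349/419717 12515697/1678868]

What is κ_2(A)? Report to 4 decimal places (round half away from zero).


347.3520

form AᵀA = [831458416401/83787091600 -178150826952/5236693225; -178150826952/5236693225 9772933254849/83787091600] with trace 212087833425/1675741832 and determinant 7119140625/53623738624
eigenvalues of AᵀA: λ = (tr ± √(tr²−4·det))/2 = 2025/16, 3515625/3351483664
σ_max=√(2025/16)=(45/4), σ_min=√(3515625/3351483664)=(1875/57892) → κ = 347.3520


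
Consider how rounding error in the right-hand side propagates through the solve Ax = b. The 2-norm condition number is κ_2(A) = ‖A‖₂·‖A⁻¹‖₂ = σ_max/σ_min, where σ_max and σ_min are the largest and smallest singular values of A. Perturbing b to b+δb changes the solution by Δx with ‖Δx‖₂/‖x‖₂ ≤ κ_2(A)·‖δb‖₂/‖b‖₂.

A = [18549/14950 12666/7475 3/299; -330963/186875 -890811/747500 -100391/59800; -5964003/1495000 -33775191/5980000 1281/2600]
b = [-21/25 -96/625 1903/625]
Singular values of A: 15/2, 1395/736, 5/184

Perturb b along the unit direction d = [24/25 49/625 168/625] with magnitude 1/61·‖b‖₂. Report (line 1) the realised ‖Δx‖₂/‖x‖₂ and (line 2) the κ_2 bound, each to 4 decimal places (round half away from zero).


from the listed singular values, σ₁ = 15/2, σ_n = 5/184
κ = σ_max/σ_min = (15/2)/(5/184) = 276.0000
perturbation bound = 276.0000·1/61 = 4.5246
solve Ax = b  →  x = [-0.0777 -0.4418 0.4870]
‖b‖₂ = 3.1623 and ‖x‖₂ = 0.6621
with δb = [0.0498 0.0041 0.0139], A·Δx = δb → ‖Δx‖ = 1.9077
dividing the unrounded norms, ‖Δx‖/‖x‖ = 2.8814
realised/bound (from unrounded values) ≈ 0.6368

2.8814
4.5246


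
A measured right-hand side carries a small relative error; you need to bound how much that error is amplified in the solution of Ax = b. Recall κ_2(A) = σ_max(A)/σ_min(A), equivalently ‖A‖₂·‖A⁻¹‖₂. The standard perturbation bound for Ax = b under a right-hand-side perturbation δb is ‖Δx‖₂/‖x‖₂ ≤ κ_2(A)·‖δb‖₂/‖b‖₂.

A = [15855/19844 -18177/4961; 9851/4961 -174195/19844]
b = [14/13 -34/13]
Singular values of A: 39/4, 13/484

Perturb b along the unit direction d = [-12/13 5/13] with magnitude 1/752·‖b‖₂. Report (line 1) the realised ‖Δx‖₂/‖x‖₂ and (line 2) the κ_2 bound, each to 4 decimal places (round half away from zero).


σ_max = 39/4, σ_min = 13/484
condition number: (39/4) ÷ (13/484) = 363.0000
perturbation bound = 363.0000·1/752 = 0.4827
solve Ax = b  →  x = [-72.6904 -16.1451]
‖b‖ = 2.8284, ‖x‖ = 74.4618
with δb = [-0.0035 0.0014], A·Δx = δb → ‖Δx‖ = 0.1400
relative error = 0.0019
tightness: 0.0019 against a bound of 0.4827 (unrounded ratio ≈ 0.0039)

0.0019
0.4827


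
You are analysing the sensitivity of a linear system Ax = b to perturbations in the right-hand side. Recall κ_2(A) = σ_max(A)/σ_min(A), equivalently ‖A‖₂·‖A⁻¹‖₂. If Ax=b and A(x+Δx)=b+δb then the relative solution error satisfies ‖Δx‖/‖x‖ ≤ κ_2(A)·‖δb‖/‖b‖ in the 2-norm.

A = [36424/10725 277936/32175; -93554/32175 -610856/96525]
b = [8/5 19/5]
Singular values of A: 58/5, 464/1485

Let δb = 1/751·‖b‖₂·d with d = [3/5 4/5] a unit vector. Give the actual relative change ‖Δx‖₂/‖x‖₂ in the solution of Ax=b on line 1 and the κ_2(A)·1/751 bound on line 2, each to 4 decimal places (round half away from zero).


0.0014
0.0494

largest singular value 58/5, smallest 464/1485
κ_2(A) = (58/5) / (464/1485) = 37.1250
κ_2(A)·‖δb‖/‖b‖ = 0.0494
solve Ax = b  →  x = [-11.8501 4.8442]
‖b‖₂ = 4.1231 and ‖x‖₂ = 12.8020
δb = ε·‖b‖·d = [0.0033 0.0044]; solving A·Δx = δb gives ‖Δx‖ = 0.0176
realised ‖Δx‖/‖x‖ = 0.0014
realised/bound (from unrounded values) ≈ 0.0278


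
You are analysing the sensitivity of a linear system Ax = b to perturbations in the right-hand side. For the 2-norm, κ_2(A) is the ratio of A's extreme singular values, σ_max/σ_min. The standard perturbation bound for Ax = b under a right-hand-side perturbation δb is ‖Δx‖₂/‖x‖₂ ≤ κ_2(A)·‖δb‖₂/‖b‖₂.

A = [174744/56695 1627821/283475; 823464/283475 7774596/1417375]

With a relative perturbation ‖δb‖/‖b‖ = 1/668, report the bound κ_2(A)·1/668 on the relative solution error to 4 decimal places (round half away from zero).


0.5380

AᵀA = [1714006656/95550625 16068250584/477753125; 16068250584/477753125 150641347401/2388765625]; tr = 669520809/8265625, det = 419904/8265625
char-poly roots: 81 and 5184/8265625
κ_2(A) = √(λ_max/λ_min) = √(81 / (5184/8265625)) = 359.3750
bound on ‖Δx‖/‖x‖: κ·ε = 359.3750·1/668 = 0.5380


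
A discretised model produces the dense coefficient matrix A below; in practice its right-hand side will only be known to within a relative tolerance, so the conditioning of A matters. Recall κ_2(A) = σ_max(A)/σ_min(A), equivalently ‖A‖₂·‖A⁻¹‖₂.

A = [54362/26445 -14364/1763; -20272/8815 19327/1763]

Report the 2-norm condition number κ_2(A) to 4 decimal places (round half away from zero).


M = AᵀA = [266152516/27973521 -130416440/3108169; -130416440/3108169 579857425/3108169]. tr(M)=3262861/16641, det(M)=240100/16641
char-poly roots: 196 and 1225/16641
κ = σ_max/σ_min = 14/(35/129) = 51.6000

51.6000
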